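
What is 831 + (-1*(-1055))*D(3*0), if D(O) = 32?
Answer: 34591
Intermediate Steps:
831 + (-1*(-1055))*D(3*0) = 831 - 1*(-1055)*32 = 831 + 1055*32 = 831 + 33760 = 34591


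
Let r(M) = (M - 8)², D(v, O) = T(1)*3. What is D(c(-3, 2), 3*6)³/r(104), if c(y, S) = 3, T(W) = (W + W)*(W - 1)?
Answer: 0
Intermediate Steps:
T(W) = 2*W*(-1 + W) (T(W) = (2*W)*(-1 + W) = 2*W*(-1 + W))
D(v, O) = 0 (D(v, O) = (2*1*(-1 + 1))*3 = (2*1*0)*3 = 0*3 = 0)
r(M) = (-8 + M)²
D(c(-3, 2), 3*6)³/r(104) = 0³/((-8 + 104)²) = 0/(96²) = 0/9216 = 0*(1/9216) = 0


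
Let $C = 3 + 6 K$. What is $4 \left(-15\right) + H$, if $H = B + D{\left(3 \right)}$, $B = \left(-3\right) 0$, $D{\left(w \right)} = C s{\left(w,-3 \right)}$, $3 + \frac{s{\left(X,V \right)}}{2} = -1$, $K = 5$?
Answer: $-324$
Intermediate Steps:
$s{\left(X,V \right)} = -8$ ($s{\left(X,V \right)} = -6 + 2 \left(-1\right) = -6 - 2 = -8$)
$C = 33$ ($C = 3 + 6 \cdot 5 = 3 + 30 = 33$)
$D{\left(w \right)} = -264$ ($D{\left(w \right)} = 33 \left(-8\right) = -264$)
$B = 0$
$H = -264$ ($H = 0 - 264 = -264$)
$4 \left(-15\right) + H = 4 \left(-15\right) - 264 = -60 - 264 = -324$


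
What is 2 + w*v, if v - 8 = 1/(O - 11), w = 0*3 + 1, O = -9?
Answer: 199/20 ≈ 9.9500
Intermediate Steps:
w = 1 (w = 0 + 1 = 1)
v = 159/20 (v = 8 + 1/(-9 - 11) = 8 + 1/(-20) = 8 - 1/20 = 159/20 ≈ 7.9500)
2 + w*v = 2 + 1*(159/20) = 2 + 159/20 = 199/20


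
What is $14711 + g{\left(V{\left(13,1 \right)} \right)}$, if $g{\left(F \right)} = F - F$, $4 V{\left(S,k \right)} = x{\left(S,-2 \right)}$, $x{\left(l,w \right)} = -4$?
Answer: $14711$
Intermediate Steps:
$V{\left(S,k \right)} = -1$ ($V{\left(S,k \right)} = \frac{1}{4} \left(-4\right) = -1$)
$g{\left(F \right)} = 0$
$14711 + g{\left(V{\left(13,1 \right)} \right)} = 14711 + 0 = 14711$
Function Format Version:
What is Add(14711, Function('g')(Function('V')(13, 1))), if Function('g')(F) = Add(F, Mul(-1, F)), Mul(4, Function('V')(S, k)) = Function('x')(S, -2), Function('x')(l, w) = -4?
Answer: 14711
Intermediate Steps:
Function('V')(S, k) = -1 (Function('V')(S, k) = Mul(Rational(1, 4), -4) = -1)
Function('g')(F) = 0
Add(14711, Function('g')(Function('V')(13, 1))) = Add(14711, 0) = 14711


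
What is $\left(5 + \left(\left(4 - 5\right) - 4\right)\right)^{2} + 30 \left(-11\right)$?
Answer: $-330$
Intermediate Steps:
$\left(5 + \left(\left(4 - 5\right) - 4\right)\right)^{2} + 30 \left(-11\right) = \left(5 - 5\right)^{2} - 330 = 0^{2} - 330 = 0 - 330 = -330$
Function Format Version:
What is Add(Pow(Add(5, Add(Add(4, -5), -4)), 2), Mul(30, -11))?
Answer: -330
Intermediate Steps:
Add(Pow(Add(5, Add(Add(4, -5), -4)), 2), Mul(30, -11)) = Add(Pow(Add(5, Add(-1, -4)), 2), -330) = Add(Pow(Add(5, -5), 2), -330) = Add(Pow(0, 2), -330) = Add(0, -330) = -330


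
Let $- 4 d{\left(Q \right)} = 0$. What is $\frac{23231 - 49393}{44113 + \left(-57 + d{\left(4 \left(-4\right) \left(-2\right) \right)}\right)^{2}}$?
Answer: $- \frac{13081}{23681} \approx -0.55238$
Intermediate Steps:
$d{\left(Q \right)} = 0$ ($d{\left(Q \right)} = \left(- \frac{1}{4}\right) 0 = 0$)
$\frac{23231 - 49393}{44113 + \left(-57 + d{\left(4 \left(-4\right) \left(-2\right) \right)}\right)^{2}} = \frac{23231 - 49393}{44113 + \left(-57 + 0\right)^{2}} = - \frac{26162}{44113 + \left(-57\right)^{2}} = - \frac{26162}{44113 + 3249} = - \frac{26162}{47362} = \left(-26162\right) \frac{1}{47362} = - \frac{13081}{23681}$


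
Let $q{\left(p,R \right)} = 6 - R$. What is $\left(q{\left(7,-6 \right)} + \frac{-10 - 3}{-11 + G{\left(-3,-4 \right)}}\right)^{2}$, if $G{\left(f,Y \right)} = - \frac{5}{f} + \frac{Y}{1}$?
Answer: $\frac{269361}{1600} \approx 168.35$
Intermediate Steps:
$G{\left(f,Y \right)} = Y - \frac{5}{f}$ ($G{\left(f,Y \right)} = - \frac{5}{f} + Y 1 = - \frac{5}{f} + Y = Y - \frac{5}{f}$)
$\left(q{\left(7,-6 \right)} + \frac{-10 - 3}{-11 + G{\left(-3,-4 \right)}}\right)^{2} = \left(\left(6 - -6\right) + \frac{-10 - 3}{-11 - \left(4 + \frac{5}{-3}\right)}\right)^{2} = \left(\left(6 + 6\right) - \frac{13}{-11 - \frac{7}{3}}\right)^{2} = \left(12 - \frac{13}{-11 + \left(-4 + \frac{5}{3}\right)}\right)^{2} = \left(12 - \frac{13}{-11 - \frac{7}{3}}\right)^{2} = \left(12 - \frac{13}{- \frac{40}{3}}\right)^{2} = \left(12 - - \frac{39}{40}\right)^{2} = \left(12 + \frac{39}{40}\right)^{2} = \left(\frac{519}{40}\right)^{2} = \frac{269361}{1600}$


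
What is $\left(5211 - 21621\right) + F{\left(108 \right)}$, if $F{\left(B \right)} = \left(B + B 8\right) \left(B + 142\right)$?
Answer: $226590$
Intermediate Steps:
$F{\left(B \right)} = 9 B \left(142 + B\right)$ ($F{\left(B \right)} = \left(B + 8 B\right) \left(142 + B\right) = 9 B \left(142 + B\right)$)
$\left(5211 - 21621\right) + F{\left(108 \right)} = \left(5211 - 21621\right) + 9 \cdot 108 \left(142 + 108\right) = -16410 + 9 \cdot 108 \cdot 250 = -16410 + 243000 = 226590$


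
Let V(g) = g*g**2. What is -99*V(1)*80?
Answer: -7920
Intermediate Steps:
V(g) = g**3
-99*V(1)*80 = -99*1**3*80 = -99*1*80 = -99*80 = -7920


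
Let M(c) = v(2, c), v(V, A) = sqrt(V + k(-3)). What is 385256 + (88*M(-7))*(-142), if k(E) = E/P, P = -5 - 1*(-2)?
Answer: 385256 - 12496*sqrt(3) ≈ 3.6361e+5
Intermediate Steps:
P = -3 (P = -5 + 2 = -3)
k(E) = -E/3 (k(E) = E/(-3) = E*(-1/3) = -E/3)
v(V, A) = sqrt(1 + V) (v(V, A) = sqrt(V - 1/3*(-3)) = sqrt(V + 1) = sqrt(1 + V))
M(c) = sqrt(3) (M(c) = sqrt(1 + 2) = sqrt(3))
385256 + (88*M(-7))*(-142) = 385256 + (88*sqrt(3))*(-142) = 385256 - 12496*sqrt(3)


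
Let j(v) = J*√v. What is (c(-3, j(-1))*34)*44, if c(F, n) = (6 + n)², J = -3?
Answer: 40392 - 53856*I ≈ 40392.0 - 53856.0*I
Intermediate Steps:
j(v) = -3*√v
(c(-3, j(-1))*34)*44 = ((6 - 3*I)²*34)*44 = (34*(6 - 3*I)²)*44 = 1496*(6 - 3*I)²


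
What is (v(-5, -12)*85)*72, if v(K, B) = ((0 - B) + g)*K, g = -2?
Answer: -306000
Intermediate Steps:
v(K, B) = K*(-2 - B) (v(K, B) = ((0 - B) - 2)*K = (-B - 2)*K = (-2 - B)*K = K*(-2 - B))
(v(-5, -12)*85)*72 = (-1*(-5)*(2 - 12)*85)*72 = (-1*(-5)*(-10)*85)*72 = -50*85*72 = -4250*72 = -306000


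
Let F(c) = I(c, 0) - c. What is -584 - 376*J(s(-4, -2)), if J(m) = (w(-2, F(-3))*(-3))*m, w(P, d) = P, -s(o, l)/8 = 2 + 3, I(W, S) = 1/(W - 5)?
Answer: 89656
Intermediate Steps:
I(W, S) = 1/(-5 + W)
s(o, l) = -40 (s(o, l) = -8*(2 + 3) = -8*5 = -40)
F(c) = 1/(-5 + c) - c
J(m) = 6*m (J(m) = (-2*(-3))*m = 6*m)
-584 - 376*J(s(-4, -2)) = -584 - 2256*(-40) = -584 - 376*(-240) = -584 + 90240 = 89656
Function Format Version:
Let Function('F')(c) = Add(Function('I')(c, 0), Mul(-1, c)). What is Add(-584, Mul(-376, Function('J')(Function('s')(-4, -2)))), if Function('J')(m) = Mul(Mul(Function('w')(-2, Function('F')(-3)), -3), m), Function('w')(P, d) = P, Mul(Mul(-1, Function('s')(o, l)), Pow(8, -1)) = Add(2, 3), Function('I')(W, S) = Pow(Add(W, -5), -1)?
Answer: 89656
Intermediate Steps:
Function('I')(W, S) = Pow(Add(-5, W), -1)
Function('s')(o, l) = -40 (Function('s')(o, l) = Mul(-8, Add(2, 3)) = Mul(-8, 5) = -40)
Function('F')(c) = Add(Pow(Add(-5, c), -1), Mul(-1, c))
Function('J')(m) = Mul(6, m) (Function('J')(m) = Mul(Mul(-2, -3), m) = Mul(6, m))
Add(-584, Mul(-376, Function('J')(Function('s')(-4, -2)))) = Add(-584, Mul(-376, Mul(6, -40))) = Add(-584, Mul(-376, -240)) = Add(-584, 90240) = 89656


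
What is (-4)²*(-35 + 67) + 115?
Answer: 627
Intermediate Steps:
(-4)²*(-35 + 67) + 115 = 16*32 + 115 = 512 + 115 = 627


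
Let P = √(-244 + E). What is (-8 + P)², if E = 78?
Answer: (8 - I*√166)² ≈ -102.0 - 206.15*I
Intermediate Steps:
P = I*√166 (P = √(-244 + 78) = √(-166) = I*√166 ≈ 12.884*I)
(-8 + P)² = (-8 + I*√166)²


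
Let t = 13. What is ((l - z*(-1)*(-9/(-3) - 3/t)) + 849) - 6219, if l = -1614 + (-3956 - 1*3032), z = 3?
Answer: -181528/13 ≈ -13964.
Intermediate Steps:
l = -8602 (l = -1614 + (-3956 - 3032) = -1614 - 6988 = -8602)
((l - z*(-1)*(-9/(-3) - 3/t)) + 849) - 6219 = ((-8602 - 3*(-1)*(-9/(-3) - 3/13)) + 849) - 6219 = ((-8602 - (-3)*(-9*(-⅓) - 3*1/13)) + 849) - 6219 = ((-8602 - (-3)*(3 - 3/13)) + 849) - 6219 = ((-8602 - (-3)*36/13) + 849) - 6219 = ((-8602 - 1*(-108/13)) + 849) - 6219 = ((-8602 + 108/13) + 849) - 6219 = (-111718/13 + 849) - 6219 = -100681/13 - 6219 = -181528/13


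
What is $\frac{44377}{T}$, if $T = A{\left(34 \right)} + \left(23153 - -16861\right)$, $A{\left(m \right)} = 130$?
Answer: $\frac{44377}{40144} \approx 1.1054$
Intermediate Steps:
$T = 40144$ ($T = 130 + \left(23153 - -16861\right) = 130 + \left(23153 + 16861\right) = 130 + 40014 = 40144$)
$\frac{44377}{T} = \frac{44377}{40144}$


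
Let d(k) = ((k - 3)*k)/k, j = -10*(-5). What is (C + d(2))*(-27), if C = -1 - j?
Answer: 1404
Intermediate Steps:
j = 50
C = -51 (C = -1 - 1*50 = -1 - 50 = -51)
d(k) = -3 + k (d(k) = ((-3 + k)*k)/k = (k*(-3 + k))/k = -3 + k)
(C + d(2))*(-27) = (-51 + (-3 + 2))*(-27) = (-51 - 1)*(-27) = -52*(-27) = 1404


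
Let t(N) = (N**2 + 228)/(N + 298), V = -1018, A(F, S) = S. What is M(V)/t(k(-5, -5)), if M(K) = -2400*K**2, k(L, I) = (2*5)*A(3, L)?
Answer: -2487177600/11 ≈ -2.2611e+8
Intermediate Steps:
k(L, I) = 10*L (k(L, I) = (2*5)*L = 10*L)
t(N) = (228 + N**2)/(298 + N)
M(V)/t(k(-5, -5)) = (-2400*(-1018)**2)/(((228 + (10*(-5))**2)/(298 + 10*(-5)))) = (-2400*1036324)/(((228 + (-50)**2)/(298 - 50))) = -2487177600*248/(228 + 2500) = -2487177600/((1/248)*2728) = -2487177600/11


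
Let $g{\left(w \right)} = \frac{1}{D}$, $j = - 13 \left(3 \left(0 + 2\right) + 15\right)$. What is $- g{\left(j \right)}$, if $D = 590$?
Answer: $- \frac{1}{590} \approx -0.0016949$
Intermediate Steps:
$j = -273$ ($j = - 13 \left(3 \cdot 2 + 15\right) = - 13 \left(6 + 15\right) = \left(-13\right) 21 = -273$)
$g{\left(w \right)} = \frac{1}{590}$
$- g{\left(j \right)} = \left(-1\right) \frac{1}{590} = - \frac{1}{590}$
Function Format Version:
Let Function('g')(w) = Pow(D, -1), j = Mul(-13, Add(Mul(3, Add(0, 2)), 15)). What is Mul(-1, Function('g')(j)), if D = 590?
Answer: Rational(-1, 590) ≈ -0.0016949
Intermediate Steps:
j = -273 (j = Mul(-13, Add(Mul(3, 2), 15)) = Mul(-13, Add(6, 15)) = Mul(-13, 21) = -273)
Function('g')(w) = Rational(1, 590) (Function('g')(w) = Pow(590, -1) = Rational(1, 590))
Mul(-1, Function('g')(j)) = Mul(-1, Rational(1, 590)) = Rational(-1, 590)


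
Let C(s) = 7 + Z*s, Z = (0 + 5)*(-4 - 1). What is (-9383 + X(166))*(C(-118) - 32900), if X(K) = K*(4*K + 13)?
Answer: -3084099057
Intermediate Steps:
X(K) = K*(13 + 4*K)
Z = -25 (Z = 5*(-5) = -25)
C(s) = 7 - 25*s
(-9383 + X(166))*(C(-118) - 32900) = (-9383 + 166*(13 + 4*166))*((7 - 25*(-118)) - 32900) = (-9383 + 166*(13 + 664))*((7 + 2950) - 32900) = (-9383 + 166*677)*(2957 - 32900) = (-9383 + 112382)*(-29943) = 102999*(-29943) = -3084099057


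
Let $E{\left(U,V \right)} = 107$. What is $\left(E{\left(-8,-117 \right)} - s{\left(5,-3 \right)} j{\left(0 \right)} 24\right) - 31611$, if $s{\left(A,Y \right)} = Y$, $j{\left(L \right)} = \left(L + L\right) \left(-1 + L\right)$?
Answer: $-31504$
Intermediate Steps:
$j{\left(L \right)} = 2 L \left(-1 + L\right)$
$\left(E{\left(-8,-117 \right)} - s{\left(5,-3 \right)} j{\left(0 \right)} 24\right) - 31611 = \left(107 - - 3 \cdot 2 \cdot 0 \left(-1 + 0\right) 24\right) - 31611 = \left(107 - - 3 \cdot 2 \cdot 0 \left(-1\right) 24\right) - 31611 = \left(107 - \left(-3\right) 0 \cdot 24\right) - 31611 = \left(107 - 0 \cdot 24\right) - 31611 = \left(107 - 0\right) - 31611 = \left(107 + 0\right) - 31611 = 107 - 31611 = -31504$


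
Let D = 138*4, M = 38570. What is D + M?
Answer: 39122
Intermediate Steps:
D = 552
D + M = 552 + 38570 = 39122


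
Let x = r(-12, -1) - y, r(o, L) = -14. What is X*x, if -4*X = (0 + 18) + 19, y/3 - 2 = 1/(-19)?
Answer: 13949/76 ≈ 183.54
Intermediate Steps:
y = 111/19 (y = 6 + 3/(-19) = 6 + 3*(-1/19) = 6 - 3/19 = 111/19 ≈ 5.8421)
x = -377/19 (x = -14 - 1*111/19 = -14 - 111/19 = -377/19 ≈ -19.842)
X = -37/4 (X = -((0 + 18) + 19)/4 = -(18 + 19)/4 = -¼*37 = -37/4 ≈ -9.2500)
X*x = -37/4*(-377/19) = 13949/76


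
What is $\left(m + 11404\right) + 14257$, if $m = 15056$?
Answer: $40717$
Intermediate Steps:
$\left(m + 11404\right) + 14257 = \left(15056 + 11404\right) + 14257 = 26460 + 14257 = 40717$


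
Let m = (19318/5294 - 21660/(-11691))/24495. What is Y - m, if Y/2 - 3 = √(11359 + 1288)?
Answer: 1515991559767/252674718705 + 2*√12647 ≈ 230.92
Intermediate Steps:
Y = 6 + 2*√12647 (Y = 6 + 2*√(11359 + 1288) = 6 + 2*√12647 ≈ 230.92)
m = 56752463/252674718705 (m = (19318*(1/5294) - 21660*(-1/11691))*(1/24495) = (9659/2647 + 7220/3897)*(1/24495) = (56752463/10315359)*(1/24495) = 56752463/252674718705 ≈ 0.00022461)
Y - m = (6 + 2*√12647) - 1*56752463/252674718705 = (6 + 2*√12647) - 56752463/252674718705 = 1515991559767/252674718705 + 2*√12647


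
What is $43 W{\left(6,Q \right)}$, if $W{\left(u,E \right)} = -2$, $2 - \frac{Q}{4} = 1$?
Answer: $-86$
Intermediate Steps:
$Q = 4$ ($Q = 8 - 4 = 4$)
$43 W{\left(6,Q \right)} = 43 \left(-2\right) = -86$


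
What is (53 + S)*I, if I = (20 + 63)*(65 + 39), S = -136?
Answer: -716456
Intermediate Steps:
I = 8632 (I = 83*104 = 8632)
(53 + S)*I = (53 - 136)*8632 = -83*8632 = -716456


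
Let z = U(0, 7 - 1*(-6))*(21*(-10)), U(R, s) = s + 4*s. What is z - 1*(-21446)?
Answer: 7796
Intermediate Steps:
U(R, s) = 5*s
z = -13650 (z = (5*(7 - 1*(-6)))*(21*(-10)) = (5*(7 + 6))*(-210) = (5*13)*(-210) = 65*(-210) = -13650)
z - 1*(-21446) = -13650 - 1*(-21446) = -13650 + 21446 = 7796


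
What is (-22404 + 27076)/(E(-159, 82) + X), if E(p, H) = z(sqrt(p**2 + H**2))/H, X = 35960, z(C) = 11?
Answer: 383104/2948731 ≈ 0.12992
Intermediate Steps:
E(p, H) = 11/H
(-22404 + 27076)/(E(-159, 82) + X) = (-22404 + 27076)/(11/82 + 35960) = 4672/(11*(1/82) + 35960) = 4672/(11/82 + 35960) = 4672/(2948731/82) = 4672*(82/2948731) = 383104/2948731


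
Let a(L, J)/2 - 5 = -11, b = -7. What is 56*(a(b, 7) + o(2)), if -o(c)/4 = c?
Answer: -1120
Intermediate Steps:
a(L, J) = -12 (a(L, J) = 10 + 2*(-11) = 10 - 22 = -12)
o(c) = -4*c
56*(a(b, 7) + o(2)) = 56*(-12 - 4*2) = 56*(-12 - 8) = 56*(-20) = -1120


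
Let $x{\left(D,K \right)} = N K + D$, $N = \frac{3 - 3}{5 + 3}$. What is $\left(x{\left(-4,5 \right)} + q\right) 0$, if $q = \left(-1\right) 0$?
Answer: $0$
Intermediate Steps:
$N = 0$ ($N = \frac{0}{8} = 0 \cdot \frac{1}{8} = 0$)
$q = 0$
$x{\left(D,K \right)} = D$ ($x{\left(D,K \right)} = 0 K + D = 0 + D = D$)
$\left(x{\left(-4,5 \right)} + q\right) 0 = \left(-4 + 0\right) 0 = \left(-4\right) 0 = 0$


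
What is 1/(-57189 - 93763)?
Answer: -1/150952 ≈ -6.6246e-6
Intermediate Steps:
1/(-57189 - 93763) = 1/(-150952) = -1/150952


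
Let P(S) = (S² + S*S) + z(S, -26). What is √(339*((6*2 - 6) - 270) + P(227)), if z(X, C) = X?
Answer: √13789 ≈ 117.43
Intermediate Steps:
P(S) = S + 2*S² (P(S) = (S² + S*S) + S = (S² + S²) + S = 2*S² + S = S + 2*S²)
√(339*((6*2 - 6) - 270) + P(227)) = √(339*((6*2 - 6) - 270) + 227*(1 + 2*227)) = √(339*((12 - 6) - 270) + 227*(1 + 454)) = √(339*(6 - 270) + 227*455) = √(339*(-264) + 103285) = √(-89496 + 103285) = √13789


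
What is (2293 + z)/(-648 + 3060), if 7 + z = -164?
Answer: 1061/1206 ≈ 0.87977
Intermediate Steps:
z = -171 (z = -7 - 164 = -171)
(2293 + z)/(-648 + 3060) = (2293 - 171)/(-648 + 3060) = 2122/2412 = 2122*(1/2412) = 1061/1206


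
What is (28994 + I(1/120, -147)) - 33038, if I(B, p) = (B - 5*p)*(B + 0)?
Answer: -58145399/14400 ≈ -4037.9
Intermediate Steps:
I(B, p) = B*(B - 5*p) (I(B, p) = (B - 5*p)*B = B*(B - 5*p))
(28994 + I(1/120, -147)) - 33038 = (28994 + (1/120 - 5*(-147))/120) - 33038 = (28994 + (1/120 + 735)/120) - 33038 = (28994 + (1/120)*(88201/120)) - 33038 = (28994 + 88201/14400) - 33038 = 417601801/14400 - 33038 = -58145399/14400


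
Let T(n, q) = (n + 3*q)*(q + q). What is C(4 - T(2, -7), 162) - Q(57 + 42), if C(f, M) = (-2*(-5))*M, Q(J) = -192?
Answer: 1812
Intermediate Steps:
T(n, q) = 2*q*(n + 3*q) (T(n, q) = (n + 3*q)*(2*q) = 2*q*(n + 3*q))
C(f, M) = 10*M
C(4 - T(2, -7), 162) - Q(57 + 42) = 10*162 - 1*(-192) = 1620 + 192 = 1812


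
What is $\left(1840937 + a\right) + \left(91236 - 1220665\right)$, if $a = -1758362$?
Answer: $-1046854$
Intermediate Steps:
$\left(1840937 + a\right) + \left(91236 - 1220665\right) = \left(1840937 - 1758362\right) + \left(91236 - 1220665\right) = 82575 - 1129429 = -1046854$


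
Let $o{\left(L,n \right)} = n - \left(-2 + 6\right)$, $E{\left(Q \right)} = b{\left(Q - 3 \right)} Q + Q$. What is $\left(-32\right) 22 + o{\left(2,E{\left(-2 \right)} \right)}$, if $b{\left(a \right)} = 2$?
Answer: $-714$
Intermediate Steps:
$E{\left(Q \right)} = 3 Q$ ($E{\left(Q \right)} = 2 Q + Q = 3 Q$)
$o{\left(L,n \right)} = -4 + n$ ($o{\left(L,n \right)} = n - 4 = -4 + n$)
$\left(-32\right) 22 + o{\left(2,E{\left(-2 \right)} \right)} = \left(-32\right) 22 + \left(-4 + 3 \left(-2\right)\right) = -704 - 10 = -714$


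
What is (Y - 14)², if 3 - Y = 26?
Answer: 1369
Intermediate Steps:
Y = -23 (Y = 3 - 1*26 = 3 - 26 = -23)
(Y - 14)² = (-23 - 14)² = (-37)² = 1369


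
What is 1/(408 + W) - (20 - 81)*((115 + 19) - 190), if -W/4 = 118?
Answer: -218625/64 ≈ -3416.0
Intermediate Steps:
W = -472 (W = -4*118 = -472)
1/(408 + W) - (20 - 81)*((115 + 19) - 190) = 1/(408 - 472) - (20 - 81)*((115 + 19) - 190) = 1/(-64) - (-61)*(134 - 190) = -1/64 - (-61)*(-56) = -1/64 - 1*3416 = -1/64 - 3416 = -218625/64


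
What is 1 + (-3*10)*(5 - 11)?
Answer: 181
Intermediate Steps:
1 + (-3*10)*(5 - 11) = 1 - 30*(-6) = 1 + 180 = 181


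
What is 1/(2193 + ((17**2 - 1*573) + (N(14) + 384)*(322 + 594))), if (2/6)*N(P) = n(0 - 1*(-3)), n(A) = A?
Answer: 1/361897 ≈ 2.7632e-6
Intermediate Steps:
N(P) = 9 (N(P) = 3*(0 - 1*(-3)) = 3*(0 + 3) = 3*3 = 9)
1/(2193 + ((17**2 - 1*573) + (N(14) + 384)*(322 + 594))) = 1/(2193 + ((17**2 - 1*573) + (9 + 384)*(322 + 594))) = 1/(2193 + ((289 - 573) + 393*916)) = 1/(2193 + (-284 + 359988)) = 1/(2193 + 359704) = 1/361897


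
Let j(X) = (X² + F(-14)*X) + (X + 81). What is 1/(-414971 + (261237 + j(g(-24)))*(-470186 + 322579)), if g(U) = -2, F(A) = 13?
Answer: -1/38569238429 ≈ -2.5927e-11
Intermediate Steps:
j(X) = 81 + X² + 14*X (j(X) = (X² + 13*X) + (X + 81) = (X² + 13*X) + (81 + X) = 81 + X² + 14*X)
1/(-414971 + (261237 + j(g(-24)))*(-470186 + 322579)) = 1/(-414971 + (261237 + (81 + (-2)² + 14*(-2)))*(-470186 + 322579)) = 1/(-414971 + (261237 + (81 + 4 - 28))*(-147607)) = 1/(-414971 + (261237 + 57)*(-147607)) = 1/(-414971 + 261294*(-147607)) = 1/(-414971 - 38568823458) = 1/(-38569238429) = -1/38569238429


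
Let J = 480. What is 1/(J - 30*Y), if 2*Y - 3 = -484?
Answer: 1/7695 ≈ 0.00012995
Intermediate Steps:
Y = -481/2 (Y = 3/2 + (½)*(-484) = 3/2 - 242 = -481/2 ≈ -240.50)
1/(J - 30*Y) = 1/(480 - 30*(-481/2)) = 1/(480 + 7215) = 1/7695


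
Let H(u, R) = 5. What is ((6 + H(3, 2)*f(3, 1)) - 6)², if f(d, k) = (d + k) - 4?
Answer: 0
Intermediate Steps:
f(d, k) = -4 + d + k
((6 + H(3, 2)*f(3, 1)) - 6)² = ((6 + 5*(-4 + 3 + 1)) - 6)² = ((6 + 5*0) - 6)² = ((6 + 0) - 6)² = (6 - 6)² = 0² = 0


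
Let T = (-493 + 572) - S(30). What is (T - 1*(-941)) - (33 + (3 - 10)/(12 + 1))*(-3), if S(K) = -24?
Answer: 14838/13 ≈ 1141.4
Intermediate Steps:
T = 103 (T = (-493 + 572) - 1*(-24) = 79 + 24 = 103)
(T - 1*(-941)) - (33 + (3 - 10)/(12 + 1))*(-3) = (103 - 1*(-941)) - (33 + (3 - 10)/(12 + 1))*(-3) = (103 + 941) - (33 - 7/13)*(-3) = 1044 - (33 - 7*1/13)*(-3) = 1044 - (33 - 7/13)*(-3) = 1044 - 422*(-3)/13 = 1044 - 1*(-1266/13) = 1044 + 1266/13 = 14838/13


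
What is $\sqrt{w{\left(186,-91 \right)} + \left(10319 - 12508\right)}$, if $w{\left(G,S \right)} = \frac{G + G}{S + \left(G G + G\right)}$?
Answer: $\frac{i \sqrt{2634373032857}}{34691} \approx 46.787 i$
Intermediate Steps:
$w{\left(G,S \right)} = \frac{2 G}{G + S + G^{2}}$ ($w{\left(G,S \right)} = \frac{2 G}{S + \left(G^{2} + G\right)} = \frac{2 G}{S + \left(G + G^{2}\right)} = \frac{2 G}{G + S + G^{2}}$)
$\sqrt{w{\left(186,-91 \right)} + \left(10319 - 12508\right)} = \sqrt{2 \cdot 186 \frac{1}{186 - 91 + 186^{2}} + \left(10319 - 12508\right)} = \sqrt{2 \cdot 186 \frac{1}{186 - 91 + 34596} - 2189} = \sqrt{2 \cdot 186 \cdot \frac{1}{34691} - 2189} = \sqrt{\frac{372}{34691} - 2189} = \sqrt{- \frac{75938227}{34691}} = \frac{i \sqrt{2634373032857}}{34691}$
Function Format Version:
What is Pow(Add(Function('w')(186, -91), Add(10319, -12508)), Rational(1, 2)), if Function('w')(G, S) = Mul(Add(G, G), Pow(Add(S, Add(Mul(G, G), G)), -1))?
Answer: Mul(Rational(1, 34691), I, Pow(2634373032857, Rational(1, 2))) ≈ Mul(46.787, I)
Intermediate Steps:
Function('w')(G, S) = Mul(2, G, Pow(Add(G, S, Pow(G, 2)), -1)) (Function('w')(G, S) = Mul(Mul(2, G), Pow(Add(S, Add(Pow(G, 2), G)), -1)) = Mul(Mul(2, G), Pow(Add(S, Add(G, Pow(G, 2))), -1)) = Mul(Mul(2, G), Pow(Add(G, S, Pow(G, 2)), -1)) = Mul(2, G, Pow(Add(G, S, Pow(G, 2)), -1)))
Pow(Add(Function('w')(186, -91), Add(10319, -12508)), Rational(1, 2)) = Pow(Add(Mul(2, 186, Pow(Add(186, -91, Pow(186, 2)), -1)), Add(10319, -12508)), Rational(1, 2)) = Pow(Add(Mul(2, 186, Pow(Add(186, -91, 34596), -1)), -2189), Rational(1, 2)) = Pow(Add(Mul(2, 186, Pow(34691, -1)), -2189), Rational(1, 2)) = Pow(Add(Mul(2, 186, Rational(1, 34691)), -2189), Rational(1, 2)) = Pow(Add(Rational(372, 34691), -2189), Rational(1, 2)) = Pow(Rational(-75938227, 34691), Rational(1, 2)) = Mul(Rational(1, 34691), I, Pow(2634373032857, Rational(1, 2)))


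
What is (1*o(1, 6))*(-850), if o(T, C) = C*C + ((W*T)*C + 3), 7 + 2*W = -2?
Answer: -10200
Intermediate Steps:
W = -9/2 (W = -7/2 + (1/2)*(-2) = -7/2 - 1 = -9/2 ≈ -4.5000)
o(T, C) = 3 + C**2 - 9*C*T/2 (o(T, C) = C*C + ((-9*T/2)*C + 3) = C**2 + (-9*C*T/2 + 3) = C**2 + (3 - 9*C*T/2) = 3 + C**2 - 9*C*T/2)
(1*o(1, 6))*(-850) = (1*(3 + 6**2 - 9/2*6*1))*(-850) = (1*(3 + 36 - 27))*(-850) = (1*12)*(-850) = 12*(-850) = -10200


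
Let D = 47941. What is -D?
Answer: -47941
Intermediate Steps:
-D = -1*47941 = -47941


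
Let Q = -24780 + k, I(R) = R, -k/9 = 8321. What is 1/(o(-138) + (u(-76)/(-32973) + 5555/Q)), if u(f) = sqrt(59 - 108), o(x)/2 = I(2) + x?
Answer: -326476933138815386847/88819921836282107522570 + 254761733298219*I/88819921836282107522570 ≈ -0.0036757 + 2.8683e-9*I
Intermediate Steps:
k = -74889 (k = -9*8321 = -74889)
o(x) = 4 + 2*x (o(x) = 2*(2 + x) = 4 + 2*x)
u(f) = 7*I (u(f) = sqrt(-49) = 7*I)
Q = -99669 (Q = -24780 - 74889 = -99669)
1/(o(-138) + (u(-76)/(-32973) + 5555/Q)) = 1/((4 + 2*(-138)) + ((7*I)/(-32973) + 5555/(-99669))) = 1/((4 - 276) + ((7*I)*(-1/32973) + 5555*(-1/99669))) = 1/(-272 + (-7*I/32973 - 5555/99669)) = 1/(-272 + (-5555/99669 - 7*I/32973)) = 1/(-27115523/99669 - 7*I/32973) = 1200036947434596441*(-27115523/99669 + 7*I/32973)/88819921836282107522570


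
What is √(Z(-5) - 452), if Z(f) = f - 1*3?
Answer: 2*I*√115 ≈ 21.448*I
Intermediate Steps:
Z(f) = -3 + f (Z(f) = f - 3 = -3 + f)
√(Z(-5) - 452) = √((-3 - 5) - 452) = √(-8 - 452) = √(-460) = 2*I*√115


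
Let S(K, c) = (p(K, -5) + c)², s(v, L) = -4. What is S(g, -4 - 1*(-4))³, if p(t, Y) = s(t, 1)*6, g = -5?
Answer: 191102976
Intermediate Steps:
p(t, Y) = -24 (p(t, Y) = -4*6 = -24)
S(K, c) = (-24 + c)²
S(g, -4 - 1*(-4))³ = ((-24 + (-4 - 1*(-4)))²)³ = ((-24 + (-4 + 4))²)³ = ((-24 + 0)²)³ = ((-24)²)³ = 576³ = 191102976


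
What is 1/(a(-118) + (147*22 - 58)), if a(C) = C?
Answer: 1/3058 ≈ 0.00032701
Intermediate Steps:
1/(a(-118) + (147*22 - 58)) = 1/(-118 + (147*22 - 58)) = 1/(-118 + (3234 - 58)) = 1/(-118 + 3176) = 1/3058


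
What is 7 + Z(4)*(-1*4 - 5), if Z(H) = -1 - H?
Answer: 52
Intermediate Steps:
7 + Z(4)*(-1*4 - 5) = 7 + (-1 - 1*4)*(-1*4 - 5) = 7 + (-1 - 4)*(-4 - 5) = 7 - 5*(-9) = 7 + 45 = 52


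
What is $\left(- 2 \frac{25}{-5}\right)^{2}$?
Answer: $100$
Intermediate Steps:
$\left(- 2 \frac{25}{-5}\right)^{2} = \left(- 2 \cdot 25 \left(- \frac{1}{5}\right)\right)^{2} = \left(\left(-2\right) \left(-5\right)\right)^{2} = 10^{2} = 100$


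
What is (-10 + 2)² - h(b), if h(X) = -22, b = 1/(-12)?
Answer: 86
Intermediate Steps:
b = -1/12 ≈ -0.083333
(-10 + 2)² - h(b) = (-10 + 2)² - 1*(-22) = (-8)² + 22 = 64 + 22 = 86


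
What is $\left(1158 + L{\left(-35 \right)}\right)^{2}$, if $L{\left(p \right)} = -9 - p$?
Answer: $1401856$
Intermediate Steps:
$\left(1158 + L{\left(-35 \right)}\right)^{2} = \left(1158 - -26\right)^{2} = \left(1158 + \left(-9 + 35\right)\right)^{2} = \left(1158 + 26\right)^{2} = 1184^{2} = 1401856$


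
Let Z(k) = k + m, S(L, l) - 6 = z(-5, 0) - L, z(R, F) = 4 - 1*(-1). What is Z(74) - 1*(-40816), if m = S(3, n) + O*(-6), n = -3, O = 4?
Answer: 40874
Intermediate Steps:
z(R, F) = 5 (z(R, F) = 4 + 1 = 5)
S(L, l) = 11 - L (S(L, l) = 6 + (5 - L) = 11 - L)
m = -16 (m = (11 - 1*3) + 4*(-6) = (11 - 3) - 24 = 8 - 24 = -16)
Z(k) = -16 + k (Z(k) = k - 16 = -16 + k)
Z(74) - 1*(-40816) = (-16 + 74) - 1*(-40816) = 58 + 40816 = 40874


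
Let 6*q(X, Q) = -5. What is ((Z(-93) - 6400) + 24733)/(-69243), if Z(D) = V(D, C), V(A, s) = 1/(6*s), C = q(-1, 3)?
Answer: -91664/346215 ≈ -0.26476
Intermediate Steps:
q(X, Q) = -5/6 (q(X, Q) = (1/6)*(-5) = -5/6)
C = -5/6 ≈ -0.83333
V(A, s) = 1/(6*s)
Z(D) = -1/5 (Z(D) = 1/(6*(-5/6)) = (1/6)*(-6/5) = -1/5)
((Z(-93) - 6400) + 24733)/(-69243) = ((-1/5 - 6400) + 24733)/(-69243) = (-32001/5 + 24733)*(-1/69243) = (91664/5)*(-1/69243) = -91664/346215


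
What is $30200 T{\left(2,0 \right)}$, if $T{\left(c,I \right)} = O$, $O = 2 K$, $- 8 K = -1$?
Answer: $7550$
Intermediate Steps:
$K = \frac{1}{8}$ ($K = \left(- \frac{1}{8}\right) \left(-1\right) = \frac{1}{8} \approx 0.125$)
$O = \frac{1}{4}$ ($O = 2 \cdot \frac{1}{8} = \frac{1}{4} \approx 0.25$)
$T{\left(c,I \right)} = \frac{1}{4}$
$30200 T{\left(2,0 \right)} = 30200 \cdot \frac{1}{4} = 7550$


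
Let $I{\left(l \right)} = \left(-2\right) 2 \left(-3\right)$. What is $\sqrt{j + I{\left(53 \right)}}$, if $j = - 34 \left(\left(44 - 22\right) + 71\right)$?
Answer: $15 i \sqrt{14} \approx 56.125 i$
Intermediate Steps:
$I{\left(l \right)} = 12$ ($I{\left(l \right)} = \left(-4\right) \left(-3\right) = 12$)
$j = -3162$ ($j = - 34 \left(22 + 71\right) = \left(-34\right) 93 = -3162$)
$\sqrt{j + I{\left(53 \right)}} = \sqrt{-3162 + 12} = \sqrt{-3150} = 15 i \sqrt{14}$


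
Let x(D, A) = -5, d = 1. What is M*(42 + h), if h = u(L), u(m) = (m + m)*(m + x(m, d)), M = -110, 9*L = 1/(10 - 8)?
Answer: -369325/81 ≈ -4559.6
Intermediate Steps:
L = 1/18 (L = 1/(9*(10 - 8)) = (⅑)/2 = (⅑)*(½) = 1/18 ≈ 0.055556)
u(m) = 2*m*(-5 + m) (u(m) = (m + m)*(m - 5) = (2*m)*(-5 + m) = 2*m*(-5 + m))
h = -89/162 (h = 2*(1/18)*(-5 + 1/18) = 2*(1/18)*(-89/18) = -89/162 ≈ -0.54938)
M*(42 + h) = -110*(42 - 89/162) = -110*6715/162 = -369325/81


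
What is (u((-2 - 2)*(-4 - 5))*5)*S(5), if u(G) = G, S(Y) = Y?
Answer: 900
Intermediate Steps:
(u((-2 - 2)*(-4 - 5))*5)*S(5) = (((-2 - 2)*(-4 - 5))*5)*5 = (-4*(-9)*5)*5 = (36*5)*5 = 180*5 = 900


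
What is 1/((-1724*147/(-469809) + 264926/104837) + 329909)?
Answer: 16417788711/5416426600274089 ≈ 3.0311e-6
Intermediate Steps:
1/((-1724*147/(-469809) + 264926/104837) + 329909) = 1/((-253428*(-1/469809) + 264926*(1/104837)) + 329909) = 1/((84476/156603 + 264926/104837) + 329909) = 1/(50344416790/16417788711 + 329909) = 1/(5416426600274089/16417788711) = 16417788711/5416426600274089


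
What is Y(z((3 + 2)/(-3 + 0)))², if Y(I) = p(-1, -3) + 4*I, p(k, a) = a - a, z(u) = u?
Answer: 400/9 ≈ 44.444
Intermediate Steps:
p(k, a) = 0
Y(I) = 4*I (Y(I) = 0 + 4*I = 4*I)
Y(z((3 + 2)/(-3 + 0)))² = (4*((3 + 2)/(-3 + 0)))² = (4*(5/(-3)))² = (4*(5*(-⅓)))² = (4*(-5/3))² = (-20/3)² = 400/9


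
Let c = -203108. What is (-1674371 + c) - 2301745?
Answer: -4179224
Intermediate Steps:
(-1674371 + c) - 2301745 = (-1674371 - 203108) - 2301745 = -1877479 - 2301745 = -4179224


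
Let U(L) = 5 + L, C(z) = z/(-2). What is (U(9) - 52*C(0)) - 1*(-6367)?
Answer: 6381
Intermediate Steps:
C(z) = -z/2 (C(z) = z*(-½) = -z/2)
(U(9) - 52*C(0)) - 1*(-6367) = ((5 + 9) - (-26)*0) - 1*(-6367) = (14 - 52*0) + 6367 = (14 + 0) + 6367 = 14 + 6367 = 6381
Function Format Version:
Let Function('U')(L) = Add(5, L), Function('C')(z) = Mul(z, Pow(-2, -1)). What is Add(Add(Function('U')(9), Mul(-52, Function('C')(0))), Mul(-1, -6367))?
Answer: 6381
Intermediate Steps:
Function('C')(z) = Mul(Rational(-1, 2), z) (Function('C')(z) = Mul(z, Rational(-1, 2)) = Mul(Rational(-1, 2), z))
Add(Add(Function('U')(9), Mul(-52, Function('C')(0))), Mul(-1, -6367)) = Add(Add(Add(5, 9), Mul(-52, Mul(Rational(-1, 2), 0))), Mul(-1, -6367)) = Add(Add(14, Mul(-52, 0)), 6367) = Add(Add(14, 0), 6367) = Add(14, 6367) = 6381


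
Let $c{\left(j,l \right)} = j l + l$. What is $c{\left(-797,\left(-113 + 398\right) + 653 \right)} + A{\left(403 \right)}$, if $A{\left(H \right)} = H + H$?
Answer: $-745842$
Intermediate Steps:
$A{\left(H \right)} = 2 H$
$c{\left(j,l \right)} = l + j l$
$c{\left(-797,\left(-113 + 398\right) + 653 \right)} + A{\left(403 \right)} = \left(\left(-113 + 398\right) + 653\right) \left(1 - 797\right) + 2 \cdot 403 = \left(285 + 653\right) \left(-796\right) + 806 = 938 \left(-796\right) + 806 = -746648 + 806 = -745842$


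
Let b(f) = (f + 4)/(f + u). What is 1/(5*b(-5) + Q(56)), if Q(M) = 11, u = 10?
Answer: ⅒ ≈ 0.10000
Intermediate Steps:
b(f) = (4 + f)/(10 + f) (b(f) = (f + 4)/(f + 10) = (4 + f)/(10 + f))
1/(5*b(-5) + Q(56)) = 1/(5*((4 - 5)/(10 - 5)) + 11) = 1/(5*(-1/5) + 11) = 1/(5*((⅕)*(-1)) + 11) = 1/(5*(-⅕) + 11) = 1/(-1 + 11) = 1/10 = ⅒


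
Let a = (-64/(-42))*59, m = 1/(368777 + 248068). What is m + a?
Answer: 388201127/4317915 ≈ 89.905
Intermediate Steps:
m = 1/616845 ≈ 1.6212e-6
a = 1888/21 (a = -1/42*(-64)*59 = (32/21)*59 = 1888/21 ≈ 89.905)
m + a = 1/616845 + 1888/21 = 388201127/4317915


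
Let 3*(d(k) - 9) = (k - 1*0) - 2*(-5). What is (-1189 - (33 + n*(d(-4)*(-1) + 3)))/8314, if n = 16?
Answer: -547/4157 ≈ -0.13159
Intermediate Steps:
d(k) = 37/3 + k/3 (d(k) = 9 + ((k - 1*0) - 2*(-5))/3 = 9 + ((k + 0) + 10)/3 = 9 + (k + 10)/3 = 9 + (10 + k)/3 = 9 + (10/3 + k/3) = 37/3 + k/3)
(-1189 - (33 + n*(d(-4)*(-1) + 3)))/8314 = (-1189 - (33 + 16*((37/3 + (⅓)*(-4))*(-1) + 3)))/8314 = (-1189 - (33 + 16*((37/3 - 4/3)*(-1) + 3)))*(1/8314) = (-1189 - (33 + 16*(11*(-1) + 3)))*(1/8314) = (-1189 - (33 + 16*(-11 + 3)))*(1/8314) = (-1189 - (33 + 16*(-8)))*(1/8314) = (-1189 - (33 - 128))*(1/8314) = (-1189 - 1*(-95))*(1/8314) = (-1189 + 95)*(1/8314) = -1094*1/8314 = -547/4157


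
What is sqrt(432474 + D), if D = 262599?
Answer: sqrt(695073) ≈ 833.71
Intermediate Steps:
sqrt(432474 + D) = sqrt(432474 + 262599) = sqrt(695073)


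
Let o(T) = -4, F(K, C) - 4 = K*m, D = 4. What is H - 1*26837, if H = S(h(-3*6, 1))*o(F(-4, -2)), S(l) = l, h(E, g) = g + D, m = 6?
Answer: -26857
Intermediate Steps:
F(K, C) = 4 + 6*K (F(K, C) = 4 + K*6 = 4 + 6*K)
h(E, g) = 4 + g (h(E, g) = g + 4 = 4 + g)
H = -20 (H = (4 + 1)*(-4) = 5*(-4) = -20)
H - 1*26837 = -20 - 1*26837 = -20 - 26837 = -26857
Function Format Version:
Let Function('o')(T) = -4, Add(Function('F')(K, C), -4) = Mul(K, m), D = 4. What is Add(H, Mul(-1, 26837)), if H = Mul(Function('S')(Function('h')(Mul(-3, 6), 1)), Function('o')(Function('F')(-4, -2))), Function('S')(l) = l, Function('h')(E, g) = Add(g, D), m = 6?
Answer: -26857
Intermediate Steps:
Function('F')(K, C) = Add(4, Mul(6, K)) (Function('F')(K, C) = Add(4, Mul(K, 6)) = Add(4, Mul(6, K)))
Function('h')(E, g) = Add(4, g) (Function('h')(E, g) = Add(g, 4) = Add(4, g))
H = -20 (H = Mul(Add(4, 1), -4) = Mul(5, -4) = -20)
Add(H, Mul(-1, 26837)) = Add(-20, Mul(-1, 26837)) = Add(-20, -26837) = -26857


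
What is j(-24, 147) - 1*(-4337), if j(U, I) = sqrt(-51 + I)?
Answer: 4337 + 4*sqrt(6) ≈ 4346.8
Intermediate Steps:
j(-24, 147) - 1*(-4337) = sqrt(-51 + 147) - 1*(-4337) = sqrt(96) + 4337 = 4*sqrt(6) + 4337 = 4337 + 4*sqrt(6)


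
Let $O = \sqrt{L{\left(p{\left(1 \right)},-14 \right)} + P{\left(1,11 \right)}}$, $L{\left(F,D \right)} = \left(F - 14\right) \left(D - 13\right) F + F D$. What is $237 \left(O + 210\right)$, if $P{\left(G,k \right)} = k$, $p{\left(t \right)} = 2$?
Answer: $49770 + 237 \sqrt{631} \approx 55723.0$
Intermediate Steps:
$L{\left(F,D \right)} = D F + F \left(-14 + F\right) \left(-13 + D\right)$ ($L{\left(F,D \right)} = \left(-14 + F\right) \left(-13 + D\right) F + D F = F \left(-14 + F\right) \left(-13 + D\right) + D F = D F + F \left(-14 + F\right) \left(-13 + D\right)$)
$O = \sqrt{631}$ ($O = \sqrt{2 \left(182 - -182 - 26 - 28\right) + 11} = \sqrt{2 \left(182 + 182 - 26 - 28\right) + 11} = \sqrt{2 \cdot 310 + 11} = \sqrt{620 + 11} = \sqrt{631} \approx 25.12$)
$237 \left(O + 210\right) = 237 \left(\sqrt{631} + 210\right) = 237 \left(210 + \sqrt{631}\right) = 49770 + 237 \sqrt{631}$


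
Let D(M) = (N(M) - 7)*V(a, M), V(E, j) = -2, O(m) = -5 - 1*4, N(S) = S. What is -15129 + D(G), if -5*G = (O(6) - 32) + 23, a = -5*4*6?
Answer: -75611/5 ≈ -15122.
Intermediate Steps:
O(m) = -9 (O(m) = -5 - 4 = -9)
a = -120 (a = -20*6 = -120)
G = 18/5 (G = -((-9 - 32) + 23)/5 = -(-41 + 23)/5 = -1/5*(-18) = 18/5 ≈ 3.6000)
D(M) = 14 - 2*M (D(M) = (M - 7)*(-2) = (-7 + M)*(-2) = 14 - 2*M)
-15129 + D(G) = -15129 + (14 - 2*18/5) = -15129 + (14 - 36/5) = -15129 + 34/5 = -75611/5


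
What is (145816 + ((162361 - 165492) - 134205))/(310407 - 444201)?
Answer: -4240/66897 ≈ -0.063381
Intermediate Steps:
(145816 + ((162361 - 165492) - 134205))/(310407 - 444201) = (145816 + (-3131 - 134205))/(-133794) = (145816 - 137336)*(-1/133794) = 8480*(-1/133794) = -4240/66897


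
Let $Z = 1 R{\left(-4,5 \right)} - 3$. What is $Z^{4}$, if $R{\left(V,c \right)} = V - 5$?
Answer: $20736$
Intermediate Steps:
$R{\left(V,c \right)} = -5 + V$
$Z = -12$ ($Z = 1 \left(-5 - 4\right) - 3 = 1 \left(-9\right) - 3 = -9 - 3 = -12$)
$Z^{4} = \left(-12\right)^{4} = 20736$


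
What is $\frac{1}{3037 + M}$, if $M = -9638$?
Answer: $- \frac{1}{6601} \approx -0.00015149$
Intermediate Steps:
$\frac{1}{3037 + M} = \frac{1}{3037 - 9638} = \frac{1}{-6601} = - \frac{1}{6601}$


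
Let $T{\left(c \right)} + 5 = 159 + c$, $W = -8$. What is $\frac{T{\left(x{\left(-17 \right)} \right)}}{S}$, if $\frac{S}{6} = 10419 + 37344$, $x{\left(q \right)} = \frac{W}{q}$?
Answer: $\frac{1313}{2435913} \approx 0.00053902$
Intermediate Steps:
$x{\left(q \right)} = - \frac{8}{q}$
$S = 286578$ ($S = 6 \left(10419 + 37344\right) = 6 \cdot 47763 = 286578$)
$T{\left(c \right)} = 154 + c$ ($T{\left(c \right)} = -5 + \left(159 + c\right) = 154 + c$)
$\frac{T{\left(x{\left(-17 \right)} \right)}}{S} = \frac{154 - \frac{8}{-17}}{286578} = \left(154 - - \frac{8}{17}\right) \frac{1}{286578} = \left(154 + \frac{8}{17}\right) \frac{1}{286578} = \frac{2626}{17} \cdot \frac{1}{286578} = \frac{1313}{2435913}$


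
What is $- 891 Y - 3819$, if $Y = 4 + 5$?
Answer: $-11838$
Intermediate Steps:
$Y = 9$
$- 891 Y - 3819 = \left(-891\right) 9 - 3819 = -8019 - 3819 = -11838$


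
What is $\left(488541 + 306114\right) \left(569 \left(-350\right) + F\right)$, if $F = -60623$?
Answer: $-206429913315$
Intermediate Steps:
$\left(488541 + 306114\right) \left(569 \left(-350\right) + F\right) = \left(488541 + 306114\right) \left(569 \left(-350\right) - 60623\right) = 794655 \left(-199150 - 60623\right) = 794655 \left(-259773\right) = -206429913315$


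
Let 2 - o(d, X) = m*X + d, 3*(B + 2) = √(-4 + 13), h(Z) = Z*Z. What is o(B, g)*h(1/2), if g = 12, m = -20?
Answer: 243/4 ≈ 60.750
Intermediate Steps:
h(Z) = Z²
B = -1 (B = -2 + √(-4 + 13)/3 = -2 + √9/3 = -2 + (⅓)*3 = -2 + 1 = -1)
o(d, X) = 2 - d + 20*X (o(d, X) = 2 - (-20*X + d) = 2 - (d - 20*X) = 2 + (-d + 20*X) = 2 - d + 20*X)
o(B, g)*h(1/2) = (2 - 1*(-1) + 20*12)*(1/2)² = (2 + 1 + 240)*(½)² = 243*(¼) = 243/4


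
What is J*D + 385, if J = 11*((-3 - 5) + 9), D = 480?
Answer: 5665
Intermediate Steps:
J = 11 (J = 11*(-8 + 9) = 11*1 = 11)
J*D + 385 = 11*480 + 385 = 5280 + 385 = 5665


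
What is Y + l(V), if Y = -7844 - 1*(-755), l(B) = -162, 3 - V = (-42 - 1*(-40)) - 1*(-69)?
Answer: -7251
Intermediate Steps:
V = -64 (V = 3 - ((-42 - 1*(-40)) - 1*(-69)) = 3 - ((-42 + 40) + 69) = 3 - (-2 + 69) = 3 - 1*67 = 3 - 67 = -64)
Y = -7089 (Y = -7844 + 755 = -7089)
Y + l(V) = -7089 - 162 = -7251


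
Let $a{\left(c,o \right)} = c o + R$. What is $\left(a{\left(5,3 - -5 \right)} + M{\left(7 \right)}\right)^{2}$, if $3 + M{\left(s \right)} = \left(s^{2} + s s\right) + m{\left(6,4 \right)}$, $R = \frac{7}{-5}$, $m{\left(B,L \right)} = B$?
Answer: $\frac{487204}{25} \approx 19488.0$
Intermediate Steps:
$R = - \frac{7}{5}$ ($R = 7 \left(- \frac{1}{5}\right) = - \frac{7}{5} \approx -1.4$)
$M{\left(s \right)} = 3 + 2 s^{2}$ ($M{\left(s \right)} = -3 + \left(\left(s^{2} + s s\right) + 6\right) = -3 + \left(\left(s^{2} + s^{2}\right) + 6\right) = -3 + \left(2 s^{2} + 6\right) = -3 + \left(6 + 2 s^{2}\right) = 3 + 2 s^{2}$)
$a{\left(c,o \right)} = - \frac{7}{5} + c o$ ($a{\left(c,o \right)} = c o - \frac{7}{5} = - \frac{7}{5} + c o$)
$\left(a{\left(5,3 - -5 \right)} + M{\left(7 \right)}\right)^{2} = \left(\left(- \frac{7}{5} + 5 \left(3 - -5\right)\right) + \left(3 + 2 \cdot 7^{2}\right)\right)^{2} = \left(\left(- \frac{7}{5} + 5 \left(3 + 5\right)\right) + \left(3 + 2 \cdot 49\right)\right)^{2} = \left(\left(- \frac{7}{5} + 5 \cdot 8\right) + \left(3 + 98\right)\right)^{2} = \left(\left(- \frac{7}{5} + 40\right) + 101\right)^{2} = \left(\frac{193}{5} + 101\right)^{2} = \left(\frac{698}{5}\right)^{2} = \frac{487204}{25}$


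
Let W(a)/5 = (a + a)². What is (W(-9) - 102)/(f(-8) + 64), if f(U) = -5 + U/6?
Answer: 4554/173 ≈ 26.324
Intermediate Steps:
f(U) = -5 + U/6 (f(U) = -5 + U*(⅙) = -5 + U/6)
W(a) = 20*a² (W(a) = 5*(a + a)² = 5*(2*a)² = 5*(4*a²) = 20*a²)
(W(-9) - 102)/(f(-8) + 64) = (20*(-9)² - 102)/((-5 + (⅙)*(-8)) + 64) = (20*81 - 102)/((-5 - 4/3) + 64) = (1620 - 102)/(-19/3 + 64) = 1518/(173/3) = 1518*(3/173) = 4554/173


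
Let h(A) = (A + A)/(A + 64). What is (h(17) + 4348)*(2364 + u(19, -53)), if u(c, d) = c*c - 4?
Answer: 319465354/27 ≈ 1.1832e+7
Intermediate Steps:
u(c, d) = -4 + c**2 (u(c, d) = c**2 - 4 = -4 + c**2)
h(A) = 2*A/(64 + A) (h(A) = (2*A)/(64 + A) = 2*A/(64 + A))
(h(17) + 4348)*(2364 + u(19, -53)) = (2*17/(64 + 17) + 4348)*(2364 + (-4 + 19**2)) = (2*17/81 + 4348)*(2364 + (-4 + 361)) = (2*17*(1/81) + 4348)*(2364 + 357) = (34/81 + 4348)*2721 = (352222/81)*2721 = 319465354/27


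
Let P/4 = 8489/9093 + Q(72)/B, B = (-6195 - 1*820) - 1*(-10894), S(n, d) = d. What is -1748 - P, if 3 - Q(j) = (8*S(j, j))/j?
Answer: -20595515740/11757249 ≈ -1751.7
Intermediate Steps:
B = 3879 (B = (-6195 - 820) + 10894 = -7015 + 10894 = 3879)
Q(j) = -5 (Q(j) = 3 - 8*j/j = 3 - 1*8 = 3 - 8 = -5)
P = 43844488/11757249 (P = 4*(8489/9093 - 5/3879) = 4*(10961122/11757249) = 43844488/11757249 ≈ 3.7291)
-1748 - P = -1748 - 1*43844488/11757249 = -1748 - 43844488/11757249 = -20595515740/11757249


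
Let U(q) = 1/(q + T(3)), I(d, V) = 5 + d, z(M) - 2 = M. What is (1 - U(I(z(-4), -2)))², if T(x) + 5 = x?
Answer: 0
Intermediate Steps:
z(M) = 2 + M
T(x) = -5 + x
U(q) = 1/(-2 + q) (U(q) = 1/(q + (-5 + 3)) = 1/(q - 2) = 1/(-2 + q))
(1 - U(I(z(-4), -2)))² = (1 - 1/(-2 + (5 + (2 - 4))))² = (1 - 1/(-2 + (5 - 2)))² = (1 - 1/(-2 + 3))² = (1 - 1/1)² = (1 - 1*1)² = (1 - 1)² = 0² = 0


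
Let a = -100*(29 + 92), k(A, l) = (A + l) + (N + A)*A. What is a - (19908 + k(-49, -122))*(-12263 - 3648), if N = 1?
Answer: 351445979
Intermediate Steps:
k(A, l) = A + l + A*(1 + A) (k(A, l) = (A + l) + (1 + A)*A = (A + l) + A*(1 + A) = A + l + A*(1 + A))
a = -12100 (a = -100*121 = -12100)
a - (19908 + k(-49, -122))*(-12263 - 3648) = -12100 - (19908 + (-122 + (-49)² + 2*(-49)))*(-12263 - 3648) = -12100 - (19908 + (-122 + 2401 - 98))*(-15911) = -12100 - (19908 + 2181)*(-15911) = -12100 - 22089*(-15911) = -12100 - 1*(-351458079) = -12100 + 351458079 = 351445979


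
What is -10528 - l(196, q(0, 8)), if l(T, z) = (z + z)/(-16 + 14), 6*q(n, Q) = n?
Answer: -10528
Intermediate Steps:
q(n, Q) = n/6
l(T, z) = -z (l(T, z) = (2*z)/(-2) = (2*z)*(-½) = -z)
-10528 - l(196, q(0, 8)) = -10528 - (-1)*(⅙)*0 = -10528 - (-1)*0 = -10528 - 1*0 = -10528 + 0 = -10528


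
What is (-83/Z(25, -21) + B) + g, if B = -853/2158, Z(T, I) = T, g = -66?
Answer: -3761139/53950 ≈ -69.715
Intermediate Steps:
B = -853/2158 ≈ -0.39527
(-83/Z(25, -21) + B) + g = (-83/25 - 853/2158) - 66 = -200439/53950 - 66 = -3761139/53950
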